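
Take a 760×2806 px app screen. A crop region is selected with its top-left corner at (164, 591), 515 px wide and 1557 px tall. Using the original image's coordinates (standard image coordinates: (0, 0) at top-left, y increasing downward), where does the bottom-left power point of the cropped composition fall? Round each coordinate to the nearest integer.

(336, 1629)

One third of the crop width 515 is 171.67 px.
One third of the crop height 1557 is 519.00 px.
The bottom-left point is one-third across and two-thirds down within the crop:
x = 164 + 1 × 171.67 ≈ 336; y = 591 + 2 × 519.00 ≈ 1629.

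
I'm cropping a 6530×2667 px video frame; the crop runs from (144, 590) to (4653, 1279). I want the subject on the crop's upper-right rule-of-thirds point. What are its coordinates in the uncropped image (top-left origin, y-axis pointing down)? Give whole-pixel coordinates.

(3150, 820)

Crop width = 4653 − 144 = 4509 px; one third is 1503.00 px.
Crop height = 1279 − 590 = 689 px; one third is 229.67 px.
The upper-right point is two-thirds across and one-third down within the crop:
x = 144 + 2 × 1503.00 ≈ 3150; y = 590 + 1 × 229.67 ≈ 820.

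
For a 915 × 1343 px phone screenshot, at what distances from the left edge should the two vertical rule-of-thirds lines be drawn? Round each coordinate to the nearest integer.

x = 305 px and x = 610 px

915 / 3 = 305, so the vertical lines sit at one and two thirds of 915.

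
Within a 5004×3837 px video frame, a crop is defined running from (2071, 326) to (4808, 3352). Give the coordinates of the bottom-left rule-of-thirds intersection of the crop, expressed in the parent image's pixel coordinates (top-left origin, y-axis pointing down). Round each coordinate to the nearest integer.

(2983, 2343)

Crop width = 4808 − 2071 = 2737 px; one third is 912.33 px.
Crop height = 3352 − 326 = 3026 px; one third is 1008.67 px.
The bottom-left point is one-third across and two-thirds down within the crop:
x = 2071 + 1 × 912.33 ≈ 2983; y = 326 + 2 × 1008.67 ≈ 2343.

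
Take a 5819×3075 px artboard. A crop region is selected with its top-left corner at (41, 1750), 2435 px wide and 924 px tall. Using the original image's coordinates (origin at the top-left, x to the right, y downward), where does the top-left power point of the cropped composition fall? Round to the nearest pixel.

One third of the crop width 2435 is 811.67 px.
One third of the crop height 924 is 308.00 px.
The top-left point is one-third across and one-third down within the crop:
x = 41 + 1 × 811.67 ≈ 853; y = 1750 + 1 × 308.00 ≈ 2058.

x = 853 px, y = 2058 px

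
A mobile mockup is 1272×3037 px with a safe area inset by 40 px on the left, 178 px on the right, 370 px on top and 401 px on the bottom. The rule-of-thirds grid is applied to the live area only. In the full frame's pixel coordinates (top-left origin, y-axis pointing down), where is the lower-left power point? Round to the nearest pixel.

Content width = 1272 − 40 − 178 = 1054 px; content height = 3037 − 370 − 401 = 2266 px.
Lower-left is one-third across and two-thirds down within the live area.
x = 40 + 1 × 1054/3 = 40 + 351.33 ≈ 391
y = 370 + 2 × 2266/3 = 370 + 1510.67 ≈ 1881

x = 391 px, y = 1881 px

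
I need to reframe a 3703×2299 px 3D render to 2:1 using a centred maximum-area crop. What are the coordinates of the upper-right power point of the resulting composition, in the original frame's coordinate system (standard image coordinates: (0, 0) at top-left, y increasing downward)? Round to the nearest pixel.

3703/2299 < 2/1, so the 2:1 crop keeps the full width 3703 and trims height to 3703 × 1/2 = 1851.50 px.
Top offset = (2299 − 1851.50)/2 = 223.75 px; left offset = 0.
Upper-right is two-thirds across and one-third down within the crop:
x = 0.00 + 2 × 3703.00/3 ≈ 2469; y = 223.75 + 1 × 1851.50/3 ≈ 841.

(2469, 841)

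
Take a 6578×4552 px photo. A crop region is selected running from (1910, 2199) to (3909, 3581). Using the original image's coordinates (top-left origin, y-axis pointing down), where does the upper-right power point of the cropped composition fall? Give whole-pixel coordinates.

Crop width = 3909 − 1910 = 1999 px; one third is 666.33 px.
Crop height = 3581 − 2199 = 1382 px; one third is 460.67 px.
The upper-right point is two-thirds across and one-third down within the crop:
x = 1910 + 2 × 666.33 ≈ 3243; y = 2199 + 1 × 460.67 ≈ 2660.

x = 3243 px, y = 2660 px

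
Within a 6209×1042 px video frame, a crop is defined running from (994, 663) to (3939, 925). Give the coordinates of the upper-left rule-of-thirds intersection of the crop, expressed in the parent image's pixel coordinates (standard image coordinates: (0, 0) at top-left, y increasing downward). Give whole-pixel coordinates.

Crop width = 3939 − 994 = 2945 px; one third is 981.67 px.
Crop height = 925 − 663 = 262 px; one third is 87.33 px.
The upper-left point is one-third across and one-third down within the crop:
x = 994 + 1 × 981.67 ≈ 1976; y = 663 + 1 × 87.33 ≈ 750.

x = 1976 px, y = 750 px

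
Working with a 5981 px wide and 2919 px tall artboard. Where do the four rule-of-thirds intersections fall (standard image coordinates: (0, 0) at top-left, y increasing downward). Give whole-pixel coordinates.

One third of 5981 is 1993.67; one third of 2919 is 973.
Vertical third lines at x = 1994 and x = 3987; horizontal third lines at y = 973 and y = 1946.

(1994, 973), (3987, 973), (1994, 1946), (3987, 1946)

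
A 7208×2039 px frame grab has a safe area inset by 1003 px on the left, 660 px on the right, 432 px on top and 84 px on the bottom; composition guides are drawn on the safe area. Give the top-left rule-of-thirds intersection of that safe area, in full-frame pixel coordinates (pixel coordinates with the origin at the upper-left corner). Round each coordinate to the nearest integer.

(2851, 940)

Content width = 7208 − 1003 − 660 = 5545 px; content height = 2039 − 432 − 84 = 1523 px.
Top-left is one-third across and one-third down within the safe area.
x = 1003 + 1 × 5545/3 = 1003 + 1848.33 ≈ 2851
y = 432 + 1 × 1523/3 = 432 + 507.67 ≈ 940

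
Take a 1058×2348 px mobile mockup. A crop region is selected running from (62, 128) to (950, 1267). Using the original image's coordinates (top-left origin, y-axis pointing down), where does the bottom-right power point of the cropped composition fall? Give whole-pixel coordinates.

Crop width = 950 − 62 = 888 px; one third is 296.00 px.
Crop height = 1267 − 128 = 1139 px; one third is 379.67 px.
The bottom-right point is two-thirds across and two-thirds down within the crop:
x = 62 + 2 × 296.00 ≈ 654; y = 128 + 2 × 379.67 ≈ 887.

x = 654 px, y = 887 px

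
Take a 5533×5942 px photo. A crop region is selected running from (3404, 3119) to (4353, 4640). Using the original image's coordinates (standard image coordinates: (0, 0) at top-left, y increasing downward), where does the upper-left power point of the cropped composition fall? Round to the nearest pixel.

(3720, 3626)

Crop width = 4353 − 3404 = 949 px; one third is 316.33 px.
Crop height = 4640 − 3119 = 1521 px; one third is 507.00 px.
The upper-left point is one-third across and one-third down within the crop:
x = 3404 + 1 × 316.33 ≈ 3720; y = 3119 + 1 × 507.00 ≈ 3626.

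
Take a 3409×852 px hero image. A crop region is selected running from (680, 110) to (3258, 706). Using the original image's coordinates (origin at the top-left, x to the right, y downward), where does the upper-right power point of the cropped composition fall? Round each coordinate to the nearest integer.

(2399, 309)

Crop width = 3258 − 680 = 2578 px; one third is 859.33 px.
Crop height = 706 − 110 = 596 px; one third is 198.67 px.
The upper-right point is two-thirds across and one-third down within the crop:
x = 680 + 2 × 859.33 ≈ 2399; y = 110 + 1 × 198.67 ≈ 309.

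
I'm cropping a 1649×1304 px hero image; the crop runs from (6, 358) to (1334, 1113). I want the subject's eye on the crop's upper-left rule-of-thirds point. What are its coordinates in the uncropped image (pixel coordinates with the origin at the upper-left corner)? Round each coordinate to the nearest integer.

(449, 610)

Crop width = 1334 − 6 = 1328 px; one third is 442.67 px.
Crop height = 1113 − 358 = 755 px; one third is 251.67 px.
The upper-left point is one-third across and one-third down within the crop:
x = 6 + 1 × 442.67 ≈ 449; y = 358 + 1 × 251.67 ≈ 610.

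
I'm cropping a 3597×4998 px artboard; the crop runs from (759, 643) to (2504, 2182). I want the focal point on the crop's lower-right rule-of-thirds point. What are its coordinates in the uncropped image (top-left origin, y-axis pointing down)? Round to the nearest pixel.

Crop width = 2504 − 759 = 1745 px; one third is 581.67 px.
Crop height = 2182 − 643 = 1539 px; one third is 513.00 px.
The lower-right point is two-thirds across and two-thirds down within the crop:
x = 759 + 2 × 581.67 ≈ 1922; y = 643 + 2 × 513.00 ≈ 1669.

x = 1922 px, y = 1669 px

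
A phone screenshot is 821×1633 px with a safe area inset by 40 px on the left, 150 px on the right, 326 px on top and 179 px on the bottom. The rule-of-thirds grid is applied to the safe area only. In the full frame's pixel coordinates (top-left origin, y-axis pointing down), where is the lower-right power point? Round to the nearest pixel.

x = 461 px, y = 1078 px

Content width = 821 − 40 − 150 = 631 px; content height = 1633 − 326 − 179 = 1128 px.
Lower-right is two-thirds across and two-thirds down within the safe area.
x = 40 + 2 × 631/3 = 40 + 420.67 ≈ 461
y = 326 + 2 × 1128/3 = 326 + 752.00 ≈ 1078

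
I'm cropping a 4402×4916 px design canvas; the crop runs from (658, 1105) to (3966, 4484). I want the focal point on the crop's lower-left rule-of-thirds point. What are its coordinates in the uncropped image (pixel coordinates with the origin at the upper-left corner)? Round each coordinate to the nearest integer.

x = 1761 px, y = 3358 px

Crop width = 3966 − 658 = 3308 px; one third is 1102.67 px.
Crop height = 4484 − 1105 = 3379 px; one third is 1126.33 px.
The lower-left point is one-third across and two-thirds down within the crop:
x = 658 + 1 × 1102.67 ≈ 1761; y = 1105 + 2 × 1126.33 ≈ 3358.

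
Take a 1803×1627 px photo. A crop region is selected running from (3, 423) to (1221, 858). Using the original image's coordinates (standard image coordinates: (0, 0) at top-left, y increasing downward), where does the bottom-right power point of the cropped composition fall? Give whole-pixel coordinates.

x = 815 px, y = 713 px

Crop width = 1221 − 3 = 1218 px; one third is 406.00 px.
Crop height = 858 − 423 = 435 px; one third is 145.00 px.
The bottom-right point is two-thirds across and two-thirds down within the crop:
x = 3 + 2 × 406.00 ≈ 815; y = 423 + 2 × 145.00 ≈ 713.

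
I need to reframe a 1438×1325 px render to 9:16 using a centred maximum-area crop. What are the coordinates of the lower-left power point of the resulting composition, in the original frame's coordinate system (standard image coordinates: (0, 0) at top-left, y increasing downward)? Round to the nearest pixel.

1438/1325 > 9/16, so the 9:16 crop keeps the full height 1325 and trims width to 1325 × 9/16 = 745.31 px.
Left offset = (1438 − 745.31)/2 = 346.34 px; top offset = 0.
Lower-left is one-third across and two-thirds down within the crop:
x = 346.34 + 1 × 745.31/3 ≈ 595; y = 0.00 + 2 × 1325.00/3 ≈ 883.

x = 595 px, y = 883 px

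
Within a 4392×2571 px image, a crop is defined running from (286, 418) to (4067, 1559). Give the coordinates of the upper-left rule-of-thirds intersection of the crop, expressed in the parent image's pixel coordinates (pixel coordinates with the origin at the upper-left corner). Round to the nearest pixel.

Crop width = 4067 − 286 = 3781 px; one third is 1260.33 px.
Crop height = 1559 − 418 = 1141 px; one third is 380.33 px.
The upper-left point is one-third across and one-third down within the crop:
x = 286 + 1 × 1260.33 ≈ 1546; y = 418 + 1 × 380.33 ≈ 798.

x = 1546 px, y = 798 px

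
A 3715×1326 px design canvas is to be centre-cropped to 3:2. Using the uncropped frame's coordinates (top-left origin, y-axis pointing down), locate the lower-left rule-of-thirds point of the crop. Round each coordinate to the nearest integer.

(1526, 884)

3715/1326 > 3/2, so the 3:2 crop keeps the full height 1326 and trims width to 1326 × 3/2 = 1989.00 px.
Left offset = (3715 − 1989.00)/2 = 863.00 px; top offset = 0.
Lower-left is one-third across and two-thirds down within the crop:
x = 863.00 + 1 × 1989.00/3 ≈ 1526; y = 0.00 + 2 × 1326.00/3 ≈ 884.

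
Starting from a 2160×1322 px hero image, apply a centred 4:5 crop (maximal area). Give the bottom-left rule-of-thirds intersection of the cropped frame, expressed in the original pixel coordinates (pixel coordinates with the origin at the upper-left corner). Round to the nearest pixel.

x = 904 px, y = 881 px

2160/1322 > 4/5, so the 4:5 crop keeps the full height 1322 and trims width to 1322 × 4/5 = 1057.60 px.
Left offset = (2160 − 1057.60)/2 = 551.20 px; top offset = 0.
Bottom-left is one-third across and two-thirds down within the crop:
x = 551.20 + 1 × 1057.60/3 ≈ 904; y = 0.00 + 2 × 1322.00/3 ≈ 881.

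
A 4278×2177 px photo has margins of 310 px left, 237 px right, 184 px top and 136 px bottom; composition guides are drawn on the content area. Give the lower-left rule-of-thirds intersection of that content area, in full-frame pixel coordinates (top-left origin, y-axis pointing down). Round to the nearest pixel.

(1554, 1422)

Content width = 4278 − 310 − 237 = 3731 px; content height = 2177 − 184 − 136 = 1857 px.
Lower-left is one-third across and two-thirds down within the content area.
x = 310 + 1 × 3731/3 = 310 + 1243.67 ≈ 1554
y = 184 + 2 × 1857/3 = 184 + 1238.00 ≈ 1422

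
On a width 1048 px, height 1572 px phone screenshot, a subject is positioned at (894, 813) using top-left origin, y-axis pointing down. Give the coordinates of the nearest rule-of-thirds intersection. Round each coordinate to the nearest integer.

Third lines: x ∈ {349, 699}, y ∈ {524, 1048}.
894 is closer to x = 699; 813 is closer to y = 1048.
So the nearest intersection is the lower-right power point.

(699, 1048)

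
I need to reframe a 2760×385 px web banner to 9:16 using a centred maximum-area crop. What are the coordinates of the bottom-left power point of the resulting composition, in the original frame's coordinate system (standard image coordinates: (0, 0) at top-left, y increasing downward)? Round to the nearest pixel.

(1344, 257)

2760/385 > 9/16, so the 9:16 crop keeps the full height 385 and trims width to 385 × 9/16 = 216.56 px.
Left offset = (2760 − 216.56)/2 = 1271.72 px; top offset = 0.
Bottom-left is one-third across and two-thirds down within the crop:
x = 1271.72 + 1 × 216.56/3 ≈ 1344; y = 0.00 + 2 × 385.00/3 ≈ 257.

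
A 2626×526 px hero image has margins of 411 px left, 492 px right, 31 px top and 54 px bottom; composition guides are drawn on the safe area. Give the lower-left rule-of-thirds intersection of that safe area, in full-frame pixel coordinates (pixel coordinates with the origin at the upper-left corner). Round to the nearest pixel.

Content width = 2626 − 411 − 492 = 1723 px; content height = 526 − 31 − 54 = 441 px.
Lower-left is one-third across and two-thirds down within the safe area.
x = 411 + 1 × 1723/3 = 411 + 574.33 ≈ 985
y = 31 + 2 × 441/3 = 31 + 294.00 ≈ 325

x = 985 px, y = 325 px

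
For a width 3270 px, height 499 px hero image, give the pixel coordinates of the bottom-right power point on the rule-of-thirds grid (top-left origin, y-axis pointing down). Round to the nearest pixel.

The bottom-right point sits two-thirds of the way across and two-thirds of the way down.
x = 2 × 3270/3 ≈ 2180; y = 2 × 499/3 ≈ 333.

(2180, 333)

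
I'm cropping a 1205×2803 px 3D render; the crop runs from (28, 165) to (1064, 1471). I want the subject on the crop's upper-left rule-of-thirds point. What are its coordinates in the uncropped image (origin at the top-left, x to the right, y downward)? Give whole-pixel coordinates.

x = 373 px, y = 600 px

Crop width = 1064 − 28 = 1036 px; one third is 345.33 px.
Crop height = 1471 − 165 = 1306 px; one third is 435.33 px.
The upper-left point is one-third across and one-third down within the crop:
x = 28 + 1 × 345.33 ≈ 373; y = 165 + 1 × 435.33 ≈ 600.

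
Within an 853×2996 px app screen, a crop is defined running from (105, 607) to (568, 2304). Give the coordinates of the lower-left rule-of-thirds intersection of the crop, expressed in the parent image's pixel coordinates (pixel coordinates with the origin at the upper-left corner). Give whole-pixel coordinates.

Crop width = 568 − 105 = 463 px; one third is 154.33 px.
Crop height = 2304 − 607 = 1697 px; one third is 565.67 px.
The lower-left point is one-third across and two-thirds down within the crop:
x = 105 + 1 × 154.33 ≈ 259; y = 607 + 2 × 565.67 ≈ 1738.

(259, 1738)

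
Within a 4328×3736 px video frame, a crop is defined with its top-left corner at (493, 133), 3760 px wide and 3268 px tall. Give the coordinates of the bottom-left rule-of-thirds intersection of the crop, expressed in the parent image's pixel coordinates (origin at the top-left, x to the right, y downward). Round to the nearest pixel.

One third of the crop width 3760 is 1253.33 px.
One third of the crop height 3268 is 1089.33 px.
The bottom-left point is one-third across and two-thirds down within the crop:
x = 493 + 1 × 1253.33 ≈ 1746; y = 133 + 2 × 1089.33 ≈ 2312.

(1746, 2312)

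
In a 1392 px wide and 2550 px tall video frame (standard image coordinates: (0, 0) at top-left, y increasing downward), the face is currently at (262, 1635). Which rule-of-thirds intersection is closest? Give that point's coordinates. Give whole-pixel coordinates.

Third lines: x ∈ {464, 928}, y ∈ {850, 1700}.
262 is closer to x = 464; 1635 is closer to y = 1700.
So the nearest intersection is the lower-left power point.

x = 464 px, y = 1700 px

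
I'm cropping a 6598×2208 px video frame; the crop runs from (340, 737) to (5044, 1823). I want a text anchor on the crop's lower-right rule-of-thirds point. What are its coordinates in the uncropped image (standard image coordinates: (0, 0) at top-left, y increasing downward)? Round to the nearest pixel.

Crop width = 5044 − 340 = 4704 px; one third is 1568.00 px.
Crop height = 1823 − 737 = 1086 px; one third is 362.00 px.
The lower-right point is two-thirds across and two-thirds down within the crop:
x = 340 + 2 × 1568.00 ≈ 3476; y = 737 + 2 × 362.00 ≈ 1461.

x = 3476 px, y = 1461 px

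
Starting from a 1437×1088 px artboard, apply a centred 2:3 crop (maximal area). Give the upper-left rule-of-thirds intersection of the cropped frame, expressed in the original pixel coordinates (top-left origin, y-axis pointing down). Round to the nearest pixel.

1437/1088 > 2/3, so the 2:3 crop keeps the full height 1088 and trims width to 1088 × 2/3 = 725.33 px.
Left offset = (1437 − 725.33)/2 = 355.83 px; top offset = 0.
Upper-left is one-third across and one-third down within the crop:
x = 355.83 + 1 × 725.33/3 ≈ 598; y = 0.00 + 1 × 1088.00/3 ≈ 363.

(598, 363)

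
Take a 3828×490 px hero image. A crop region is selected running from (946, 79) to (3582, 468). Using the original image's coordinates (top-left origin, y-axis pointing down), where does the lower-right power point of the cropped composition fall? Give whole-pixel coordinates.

Crop width = 3582 − 946 = 2636 px; one third is 878.67 px.
Crop height = 468 − 79 = 389 px; one third is 129.67 px.
The lower-right point is two-thirds across and two-thirds down within the crop:
x = 946 + 2 × 878.67 ≈ 2703; y = 79 + 2 × 129.67 ≈ 338.

(2703, 338)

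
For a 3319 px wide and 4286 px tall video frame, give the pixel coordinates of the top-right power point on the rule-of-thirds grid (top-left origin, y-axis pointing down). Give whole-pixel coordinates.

x = 2213 px, y = 1429 px

The top-right point sits two-thirds of the way across and one-third of the way down.
x = 2 × 3319/3 ≈ 2213; y = 1 × 4286/3 ≈ 1429.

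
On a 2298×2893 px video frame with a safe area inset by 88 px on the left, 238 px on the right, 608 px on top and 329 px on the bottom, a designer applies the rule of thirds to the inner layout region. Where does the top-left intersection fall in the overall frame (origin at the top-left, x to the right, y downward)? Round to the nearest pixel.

x = 745 px, y = 1260 px

Content width = 2298 − 88 − 238 = 1972 px; content height = 2893 − 608 − 329 = 1956 px.
Top-left is one-third across and one-third down within the inner layout region.
x = 88 + 1 × 1972/3 = 88 + 657.33 ≈ 745
y = 608 + 1 × 1956/3 = 608 + 652.00 ≈ 1260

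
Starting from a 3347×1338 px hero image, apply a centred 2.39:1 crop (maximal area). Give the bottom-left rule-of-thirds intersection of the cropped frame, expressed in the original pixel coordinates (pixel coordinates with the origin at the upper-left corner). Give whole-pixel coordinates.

3347/1338 > 2.39/1, so the 2.39:1 crop keeps the full height 1338 and trims width to 1338 × 2.39/1 = 3197.82 px.
Left offset = (3347 − 3197.82)/2 = 74.59 px; top offset = 0.
Bottom-left is one-third across and two-thirds down within the crop:
x = 74.59 + 1 × 3197.82/3 ≈ 1141; y = 0.00 + 2 × 1338.00/3 ≈ 892.

x = 1141 px, y = 892 px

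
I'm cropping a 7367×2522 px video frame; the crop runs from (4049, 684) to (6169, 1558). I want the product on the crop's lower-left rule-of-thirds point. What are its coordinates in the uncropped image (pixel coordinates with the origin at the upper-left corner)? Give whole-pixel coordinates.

Crop width = 6169 − 4049 = 2120 px; one third is 706.67 px.
Crop height = 1558 − 684 = 874 px; one third is 291.33 px.
The lower-left point is one-third across and two-thirds down within the crop:
x = 4049 + 1 × 706.67 ≈ 4756; y = 684 + 2 × 291.33 ≈ 1267.

(4756, 1267)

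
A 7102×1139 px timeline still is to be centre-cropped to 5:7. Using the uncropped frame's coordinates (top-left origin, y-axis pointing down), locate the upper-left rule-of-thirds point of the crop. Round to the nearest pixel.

(3415, 380)

7102/1139 > 5/7, so the 5:7 crop keeps the full height 1139 and trims width to 1139 × 5/7 = 813.57 px.
Left offset = (7102 − 813.57)/2 = 3144.21 px; top offset = 0.
Upper-left is one-third across and one-third down within the crop:
x = 3144.21 + 1 × 813.57/3 ≈ 3415; y = 0.00 + 1 × 1139.00/3 ≈ 380.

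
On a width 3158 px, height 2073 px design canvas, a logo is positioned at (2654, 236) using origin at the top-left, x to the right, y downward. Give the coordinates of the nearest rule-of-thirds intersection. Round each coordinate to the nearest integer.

Third lines: x ∈ {1053, 2105}, y ∈ {691, 1382}.
2654 is closer to x = 2105; 236 is closer to y = 691.
So the nearest intersection is the upper-right power point.

(2105, 691)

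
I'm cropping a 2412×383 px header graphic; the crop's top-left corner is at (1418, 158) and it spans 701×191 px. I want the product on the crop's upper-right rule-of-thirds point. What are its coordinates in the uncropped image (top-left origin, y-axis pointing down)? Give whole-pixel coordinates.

One third of the crop width 701 is 233.67 px.
One third of the crop height 191 is 63.67 px.
The upper-right point is two-thirds across and one-third down within the crop:
x = 1418 + 2 × 233.67 ≈ 1885; y = 158 + 1 × 63.67 ≈ 222.

x = 1885 px, y = 222 px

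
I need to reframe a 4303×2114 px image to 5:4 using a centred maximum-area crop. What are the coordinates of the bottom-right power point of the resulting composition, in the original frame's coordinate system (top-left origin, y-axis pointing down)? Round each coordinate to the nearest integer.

4303/2114 > 5/4, so the 5:4 crop keeps the full height 2114 and trims width to 2114 × 5/4 = 2642.50 px.
Left offset = (4303 − 2642.50)/2 = 830.25 px; top offset = 0.
Bottom-right is two-thirds across and two-thirds down within the crop:
x = 830.25 + 2 × 2642.50/3 ≈ 2592; y = 0.00 + 2 × 2114.00/3 ≈ 1409.

(2592, 1409)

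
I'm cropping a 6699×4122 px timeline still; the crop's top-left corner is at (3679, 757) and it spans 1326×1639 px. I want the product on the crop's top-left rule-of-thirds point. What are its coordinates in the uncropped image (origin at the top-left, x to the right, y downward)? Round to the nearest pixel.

One third of the crop width 1326 is 442.00 px.
One third of the crop height 1639 is 546.33 px.
The top-left point is one-third across and one-third down within the crop:
x = 3679 + 1 × 442.00 ≈ 4121; y = 757 + 1 × 546.33 ≈ 1303.

x = 4121 px, y = 1303 px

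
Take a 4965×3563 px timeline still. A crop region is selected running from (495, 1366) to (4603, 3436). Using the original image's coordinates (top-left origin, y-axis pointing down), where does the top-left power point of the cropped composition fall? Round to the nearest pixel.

Crop width = 4603 − 495 = 4108 px; one third is 1369.33 px.
Crop height = 3436 − 1366 = 2070 px; one third is 690.00 px.
The top-left point is one-third across and one-third down within the crop:
x = 495 + 1 × 1369.33 ≈ 1864; y = 1366 + 1 × 690.00 ≈ 2056.

x = 1864 px, y = 2056 px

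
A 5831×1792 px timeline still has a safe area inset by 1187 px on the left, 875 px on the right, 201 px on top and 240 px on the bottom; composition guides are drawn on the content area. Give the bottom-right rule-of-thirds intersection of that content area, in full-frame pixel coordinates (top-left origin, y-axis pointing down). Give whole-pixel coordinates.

x = 3700 px, y = 1102 px

Content width = 5831 − 1187 − 875 = 3769 px; content height = 1792 − 201 − 240 = 1351 px.
Bottom-right is two-thirds across and two-thirds down within the content area.
x = 1187 + 2 × 3769/3 = 1187 + 2512.67 ≈ 3700
y = 201 + 2 × 1351/3 = 201 + 900.67 ≈ 1102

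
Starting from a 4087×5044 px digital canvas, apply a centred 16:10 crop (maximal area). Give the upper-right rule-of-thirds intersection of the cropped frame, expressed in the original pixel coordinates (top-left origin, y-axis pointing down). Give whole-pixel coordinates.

4087/5044 < 16/10, so the 16:10 crop keeps the full width 4087 and trims height to 4087 × 10/16 = 2554.38 px.
Top offset = (5044 − 2554.38)/2 = 1244.81 px; left offset = 0.
Upper-right is two-thirds across and one-third down within the crop:
x = 0.00 + 2 × 4087.00/3 ≈ 2725; y = 1244.81 + 1 × 2554.38/3 ≈ 2096.

(2725, 2096)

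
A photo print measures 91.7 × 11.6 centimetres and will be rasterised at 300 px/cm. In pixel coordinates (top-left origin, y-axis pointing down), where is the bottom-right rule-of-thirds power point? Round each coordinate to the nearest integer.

In pixels the canvas is 91.7 × 300 = 27510 wide and 11.6 × 300 = 3480 tall.
The bottom-right point is two-thirds across and two-thirds down:
x = 2 × 27510/3 ≈ 18340; y = 2 × 3480/3 ≈ 2320.

(18340, 2320)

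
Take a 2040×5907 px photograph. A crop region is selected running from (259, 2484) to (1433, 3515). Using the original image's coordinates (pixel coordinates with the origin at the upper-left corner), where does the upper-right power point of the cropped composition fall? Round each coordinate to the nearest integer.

(1042, 2828)

Crop width = 1433 − 259 = 1174 px; one third is 391.33 px.
Crop height = 3515 − 2484 = 1031 px; one third is 343.67 px.
The upper-right point is two-thirds across and one-third down within the crop:
x = 259 + 2 × 391.33 ≈ 1042; y = 2484 + 1 × 343.67 ≈ 2828.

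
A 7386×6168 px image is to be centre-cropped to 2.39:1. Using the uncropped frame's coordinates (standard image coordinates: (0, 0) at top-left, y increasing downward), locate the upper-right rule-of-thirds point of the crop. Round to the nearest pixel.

(4924, 2569)

7386/6168 < 2.39/1, so the 2.39:1 crop keeps the full width 7386 and trims height to 7386 × 1/2.39 = 3090.38 px.
Top offset = (6168 − 3090.38)/2 = 1538.81 px; left offset = 0.
Upper-right is two-thirds across and one-third down within the crop:
x = 0.00 + 2 × 7386.00/3 ≈ 4924; y = 1538.81 + 1 × 3090.38/3 ≈ 2569.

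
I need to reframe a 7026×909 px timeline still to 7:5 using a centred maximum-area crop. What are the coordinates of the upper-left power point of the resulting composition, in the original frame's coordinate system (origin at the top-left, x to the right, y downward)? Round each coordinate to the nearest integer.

7026/909 > 7/5, so the 7:5 crop keeps the full height 909 and trims width to 909 × 7/5 = 1272.60 px.
Left offset = (7026 − 1272.60)/2 = 2876.70 px; top offset = 0.
Upper-left is one-third across and one-third down within the crop:
x = 2876.70 + 1 × 1272.60/3 ≈ 3301; y = 0.00 + 1 × 909.00/3 ≈ 303.

(3301, 303)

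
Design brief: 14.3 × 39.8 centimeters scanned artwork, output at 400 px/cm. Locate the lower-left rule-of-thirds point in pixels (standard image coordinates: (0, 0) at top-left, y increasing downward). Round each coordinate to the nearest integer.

In pixels the canvas is 14.3 × 400 = 5720 wide and 39.8 × 400 = 15920 tall.
The lower-left point is one-third across and two-thirds down:
x = 1 × 5720/3 ≈ 1907; y = 2 × 15920/3 ≈ 10613.

(1907, 10613)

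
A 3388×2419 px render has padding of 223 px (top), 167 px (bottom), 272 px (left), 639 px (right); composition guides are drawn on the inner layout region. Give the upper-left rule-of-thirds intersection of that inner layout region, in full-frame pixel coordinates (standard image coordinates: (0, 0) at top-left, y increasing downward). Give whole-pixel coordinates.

Content width = 3388 − 272 − 639 = 2477 px; content height = 2419 − 223 − 167 = 2029 px.
Upper-left is one-third across and one-third down within the inner layout region.
x = 272 + 1 × 2477/3 = 272 + 825.67 ≈ 1098
y = 223 + 1 × 2029/3 = 223 + 676.33 ≈ 899

x = 1098 px, y = 899 px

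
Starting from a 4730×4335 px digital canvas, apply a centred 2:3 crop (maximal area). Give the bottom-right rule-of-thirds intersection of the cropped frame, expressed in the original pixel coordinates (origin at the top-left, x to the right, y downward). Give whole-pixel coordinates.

4730/4335 > 2/3, so the 2:3 crop keeps the full height 4335 and trims width to 4335 × 2/3 = 2890.00 px.
Left offset = (4730 − 2890.00)/2 = 920.00 px; top offset = 0.
Bottom-right is two-thirds across and two-thirds down within the crop:
x = 920.00 + 2 × 2890.00/3 ≈ 2847; y = 0.00 + 2 × 4335.00/3 ≈ 2890.

(2847, 2890)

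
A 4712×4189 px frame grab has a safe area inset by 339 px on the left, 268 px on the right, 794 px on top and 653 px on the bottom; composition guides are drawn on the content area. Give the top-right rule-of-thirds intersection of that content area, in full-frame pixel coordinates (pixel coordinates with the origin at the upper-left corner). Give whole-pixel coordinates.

Content width = 4712 − 339 − 268 = 4105 px; content height = 4189 − 794 − 653 = 2742 px.
Top-right is two-thirds across and one-third down within the content area.
x = 339 + 2 × 4105/3 = 339 + 2736.67 ≈ 3076
y = 794 + 1 × 2742/3 = 794 + 914.00 ≈ 1708

(3076, 1708)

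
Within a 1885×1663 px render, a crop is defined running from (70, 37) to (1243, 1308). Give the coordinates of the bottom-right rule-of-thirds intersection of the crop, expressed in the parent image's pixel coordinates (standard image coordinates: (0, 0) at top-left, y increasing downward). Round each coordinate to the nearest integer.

Crop width = 1243 − 70 = 1173 px; one third is 391.00 px.
Crop height = 1308 − 37 = 1271 px; one third is 423.67 px.
The bottom-right point is two-thirds across and two-thirds down within the crop:
x = 70 + 2 × 391.00 ≈ 852; y = 37 + 2 × 423.67 ≈ 884.

(852, 884)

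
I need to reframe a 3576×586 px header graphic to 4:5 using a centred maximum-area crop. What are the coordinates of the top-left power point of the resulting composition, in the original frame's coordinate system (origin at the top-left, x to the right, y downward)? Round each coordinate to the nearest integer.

3576/586 > 4/5, so the 4:5 crop keeps the full height 586 and trims width to 586 × 4/5 = 468.80 px.
Left offset = (3576 − 468.80)/2 = 1553.60 px; top offset = 0.
Top-left is one-third across and one-third down within the crop:
x = 1553.60 + 1 × 468.80/3 ≈ 1710; y = 0.00 + 1 × 586.00/3 ≈ 195.

(1710, 195)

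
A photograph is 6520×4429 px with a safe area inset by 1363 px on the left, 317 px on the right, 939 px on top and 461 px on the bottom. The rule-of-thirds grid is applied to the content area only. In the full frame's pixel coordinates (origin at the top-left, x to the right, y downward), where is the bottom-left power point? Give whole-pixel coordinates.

(2976, 2958)

Content width = 6520 − 1363 − 317 = 4840 px; content height = 4429 − 939 − 461 = 3029 px.
Bottom-left is one-third across and two-thirds down within the content area.
x = 1363 + 1 × 4840/3 = 1363 + 1613.33 ≈ 2976
y = 939 + 2 × 3029/3 = 939 + 2019.33 ≈ 2958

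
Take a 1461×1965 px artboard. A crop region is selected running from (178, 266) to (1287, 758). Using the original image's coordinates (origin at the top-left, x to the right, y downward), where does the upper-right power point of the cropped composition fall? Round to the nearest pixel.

(917, 430)

Crop width = 1287 − 178 = 1109 px; one third is 369.67 px.
Crop height = 758 − 266 = 492 px; one third is 164.00 px.
The upper-right point is two-thirds across and one-third down within the crop:
x = 178 + 2 × 369.67 ≈ 917; y = 266 + 1 × 164.00 ≈ 430.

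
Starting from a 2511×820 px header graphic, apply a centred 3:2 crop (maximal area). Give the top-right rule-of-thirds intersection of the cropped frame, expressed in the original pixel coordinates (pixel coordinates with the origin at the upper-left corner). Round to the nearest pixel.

2511/820 > 3/2, so the 3:2 crop keeps the full height 820 and trims width to 820 × 3/2 = 1230.00 px.
Left offset = (2511 − 1230.00)/2 = 640.50 px; top offset = 0.
Top-right is two-thirds across and one-third down within the crop:
x = 640.50 + 2 × 1230.00/3 ≈ 1461; y = 0.00 + 1 × 820.00/3 ≈ 273.

(1461, 273)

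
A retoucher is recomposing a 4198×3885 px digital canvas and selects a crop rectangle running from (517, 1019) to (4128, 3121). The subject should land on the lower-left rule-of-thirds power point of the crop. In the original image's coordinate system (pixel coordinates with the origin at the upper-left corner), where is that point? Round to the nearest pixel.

Crop width = 4128 − 517 = 3611 px; one third is 1203.67 px.
Crop height = 3121 − 1019 = 2102 px; one third is 700.67 px.
The lower-left point is one-third across and two-thirds down within the crop:
x = 517 + 1 × 1203.67 ≈ 1721; y = 1019 + 2 × 700.67 ≈ 2420.

(1721, 2420)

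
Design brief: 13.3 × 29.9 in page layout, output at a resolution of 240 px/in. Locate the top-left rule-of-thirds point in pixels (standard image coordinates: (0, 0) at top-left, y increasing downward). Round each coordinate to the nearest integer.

x = 1064 px, y = 2392 px

In pixels the canvas is 13.3 × 240 = 3192 wide and 29.9 × 240 = 7176 tall.
The top-left point is one-third across and one-third down:
x = 1 × 3192/3 ≈ 1064; y = 1 × 7176/3 ≈ 2392.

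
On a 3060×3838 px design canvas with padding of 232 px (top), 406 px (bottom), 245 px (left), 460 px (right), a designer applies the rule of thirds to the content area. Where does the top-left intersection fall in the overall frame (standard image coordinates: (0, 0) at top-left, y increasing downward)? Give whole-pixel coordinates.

x = 1030 px, y = 1299 px

Content width = 3060 − 245 − 460 = 2355 px; content height = 3838 − 232 − 406 = 3200 px.
Top-left is one-third across and one-third down within the content area.
x = 245 + 1 × 2355/3 = 245 + 785.00 ≈ 1030
y = 232 + 1 × 3200/3 = 232 + 1066.67 ≈ 1299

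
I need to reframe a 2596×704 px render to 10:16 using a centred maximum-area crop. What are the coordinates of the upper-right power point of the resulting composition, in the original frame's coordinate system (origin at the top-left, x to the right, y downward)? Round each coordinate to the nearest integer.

(1371, 235)

2596/704 > 10/16, so the 10:16 crop keeps the full height 704 and trims width to 704 × 10/16 = 440.00 px.
Left offset = (2596 − 440.00)/2 = 1078.00 px; top offset = 0.
Upper-right is two-thirds across and one-third down within the crop:
x = 1078.00 + 2 × 440.00/3 ≈ 1371; y = 0.00 + 1 × 704.00/3 ≈ 235.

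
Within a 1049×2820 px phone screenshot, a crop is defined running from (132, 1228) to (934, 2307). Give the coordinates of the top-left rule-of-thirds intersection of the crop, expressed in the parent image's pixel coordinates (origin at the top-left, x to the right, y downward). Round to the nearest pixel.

Crop width = 934 − 132 = 802 px; one third is 267.33 px.
Crop height = 2307 − 1228 = 1079 px; one third is 359.67 px.
The top-left point is one-third across and one-third down within the crop:
x = 132 + 1 × 267.33 ≈ 399; y = 1228 + 1 × 359.67 ≈ 1588.

x = 399 px, y = 1588 px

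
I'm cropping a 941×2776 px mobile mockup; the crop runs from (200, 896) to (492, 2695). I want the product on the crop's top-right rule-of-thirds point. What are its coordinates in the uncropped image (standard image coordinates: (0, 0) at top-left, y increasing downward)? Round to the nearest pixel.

Crop width = 492 − 200 = 292 px; one third is 97.33 px.
Crop height = 2695 − 896 = 1799 px; one third is 599.67 px.
The top-right point is two-thirds across and one-third down within the crop:
x = 200 + 2 × 97.33 ≈ 395; y = 896 + 1 × 599.67 ≈ 1496.

(395, 1496)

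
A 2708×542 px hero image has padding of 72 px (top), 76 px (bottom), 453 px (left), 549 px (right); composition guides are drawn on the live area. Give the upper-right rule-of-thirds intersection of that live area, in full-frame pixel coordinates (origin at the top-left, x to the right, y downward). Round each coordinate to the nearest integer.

Content width = 2708 − 453 − 549 = 1706 px; content height = 542 − 72 − 76 = 394 px.
Upper-right is two-thirds across and one-third down within the live area.
x = 453 + 2 × 1706/3 = 453 + 1137.33 ≈ 1590
y = 72 + 1 × 394/3 = 72 + 131.33 ≈ 203

(1590, 203)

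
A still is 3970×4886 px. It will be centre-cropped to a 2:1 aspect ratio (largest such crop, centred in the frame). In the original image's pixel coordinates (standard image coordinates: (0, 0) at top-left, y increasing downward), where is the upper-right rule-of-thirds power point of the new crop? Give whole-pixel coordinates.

x = 2647 px, y = 2112 px

3970/4886 < 2/1, so the 2:1 crop keeps the full width 3970 and trims height to 3970 × 1/2 = 1985.00 px.
Top offset = (4886 − 1985.00)/2 = 1450.50 px; left offset = 0.
Upper-right is two-thirds across and one-third down within the crop:
x = 0.00 + 2 × 3970.00/3 ≈ 2647; y = 1450.50 + 1 × 1985.00/3 ≈ 2112.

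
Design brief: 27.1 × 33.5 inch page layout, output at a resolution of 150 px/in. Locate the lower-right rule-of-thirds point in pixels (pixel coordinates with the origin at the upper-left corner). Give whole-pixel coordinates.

In pixels the canvas is 27.1 × 150 = 4065 wide and 33.5 × 150 = 5025 tall.
The lower-right point is two-thirds across and two-thirds down:
x = 2 × 4065/3 ≈ 2710; y = 2 × 5025/3 ≈ 3350.

(2710, 3350)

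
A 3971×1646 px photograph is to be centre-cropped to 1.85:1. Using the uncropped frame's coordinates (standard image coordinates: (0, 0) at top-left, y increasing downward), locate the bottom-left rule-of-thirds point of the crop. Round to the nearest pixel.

3971/1646 > 1.85/1, so the 1.85:1 crop keeps the full height 1646 and trims width to 1646 × 1.85/1 = 3045.10 px.
Left offset = (3971 − 3045.10)/2 = 462.95 px; top offset = 0.
Bottom-left is one-third across and two-thirds down within the crop:
x = 462.95 + 1 × 3045.10/3 ≈ 1478; y = 0.00 + 2 × 1646.00/3 ≈ 1097.

(1478, 1097)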